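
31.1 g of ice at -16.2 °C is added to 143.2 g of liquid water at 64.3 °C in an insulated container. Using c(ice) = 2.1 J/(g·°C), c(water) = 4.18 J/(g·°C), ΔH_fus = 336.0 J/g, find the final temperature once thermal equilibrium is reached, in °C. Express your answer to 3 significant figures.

T_f = 37.0 °C

Heat to bring ice to 0 °C and melt it: q₁ = 31.1×2.1×16.2 + 31.1×336.0 = 11508 J
Heat the water can supply cooling to 0 °C: 143.2×4.18×64.3 = 38488.4 J > q₁, so all ice melts.
Energy balance: 143.2×4.18×(64.3 − T) = 11508 + 31.1×4.18×(T − 0)
598.576(64.3 − T) = 11508 + 129.998 T
38488.4 − 11508 = 728.574 T
T = 26980.4 / 728.574 = 37.03 °C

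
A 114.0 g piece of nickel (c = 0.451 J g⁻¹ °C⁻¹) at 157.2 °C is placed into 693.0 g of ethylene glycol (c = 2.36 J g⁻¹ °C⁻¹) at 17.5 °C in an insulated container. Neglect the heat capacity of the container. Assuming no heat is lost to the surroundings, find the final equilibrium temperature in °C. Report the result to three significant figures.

Heat lost by nickel = heat gained by ethylene glycol.
(114.0)(0.451)(157.2 − T) = (693.0)(2.36)(T − 17.5)
51.414 (157.2 − T) = 1635.48 (T − 17.5)
8082.3 − 51.414 T = 1635.48 T − 28621
36703.3 = 1686.894 T
T = 21.76 °C

T_f = 21.8 °C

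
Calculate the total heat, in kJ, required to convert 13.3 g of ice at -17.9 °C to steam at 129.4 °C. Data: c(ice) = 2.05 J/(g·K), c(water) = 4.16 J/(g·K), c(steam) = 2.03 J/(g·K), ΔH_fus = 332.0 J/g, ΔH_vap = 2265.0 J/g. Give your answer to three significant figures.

q1 (heat ice -17.9→0.0 °C): 13.3 × 2.05 × 17.9 = 488 J
q2 (melt at 0 °C): 13.3 × 332.0 = 4416 J
q3 (heat water 0.0→100.0 °C): 13.3 × 4.16 × 100.0 = 5533 J
q4 (vaporize at 100 °C): 13.3 × 2265.0 = 30125 J
q5 (heat steam 100.0→129.4 °C): 13.3 × 2.03 × 29.4 = 794 J
Total: 488 + 4416 + 5533 + 30125 + 794 = 41356 J = 41.4 kJ

q = 41.4 kJ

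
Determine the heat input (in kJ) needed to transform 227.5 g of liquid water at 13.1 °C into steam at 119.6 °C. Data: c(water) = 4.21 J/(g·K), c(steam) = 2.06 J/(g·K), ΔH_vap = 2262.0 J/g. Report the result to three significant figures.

q1 (heat water 13.1→100.0 °C): 227.5 × 4.21 × 86.9 = 83231 J
q2 (vaporize at 100 °C): 227.5 × 2262.0 = 514605 J
q3 (heat steam 100.0→119.6 °C): 227.5 × 2.06 × 19.6 = 9186 J
Total: 83231 + 514605 + 9186 = 607022 J = 607 kJ

q = 607 kJ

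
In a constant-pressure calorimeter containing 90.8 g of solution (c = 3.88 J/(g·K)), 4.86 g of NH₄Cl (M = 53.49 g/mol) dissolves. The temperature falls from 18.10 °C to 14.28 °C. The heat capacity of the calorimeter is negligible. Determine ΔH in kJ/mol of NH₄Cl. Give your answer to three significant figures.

|ΔT| = |14.28 − 18.10| = 3.82 °C
|q_surr| = (90.8 × 3.88) × 3.82 = 352.304 × 3.82 = 1346 J
n(NH₄Cl) = 4.86 / 53.49 = 0.09086 mol
Temperature fell, so q_rxn = +|q_surr| = 1.346 kJ
ΔH = q_rxn / n = 14.81 kJ/mol

ΔH = 14.8 kJ/mol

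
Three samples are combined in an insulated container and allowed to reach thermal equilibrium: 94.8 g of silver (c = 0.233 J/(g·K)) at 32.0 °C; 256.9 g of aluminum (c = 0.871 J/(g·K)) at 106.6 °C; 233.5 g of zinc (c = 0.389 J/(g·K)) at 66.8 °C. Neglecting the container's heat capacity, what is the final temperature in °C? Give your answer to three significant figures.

Σ mᵢcᵢ(T − Tᵢ) = 0  ⇒  T = Σ mᵢcᵢTᵢ / Σ mᵢcᵢ
Σ mᵢcᵢ = 94.8×0.233 + 256.9×0.871 + 233.5×0.389 = 336.6798
Σ mᵢcᵢTᵢ = 22.0884×32.0 + 223.7599×106.6 + 90.8315×66.8 = 30627
T = 30627 / 336.6798 = 90.97 °C

T_f = 91.0 °C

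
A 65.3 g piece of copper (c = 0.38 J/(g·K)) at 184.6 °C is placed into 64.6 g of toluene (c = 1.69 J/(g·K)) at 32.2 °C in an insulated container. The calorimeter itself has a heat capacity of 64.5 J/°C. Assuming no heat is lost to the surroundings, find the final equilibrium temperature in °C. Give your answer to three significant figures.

Heat lost by copper = heat gained by toluene + calorimeter.
(65.3)(0.38)(184.6 − T) = [(64.6)(1.69) + 64.5](T − 32.2)
24.814 (184.6 − T) = 173.674 (T − 32.2)
4580.7 − 24.814 T = 173.674 T − 5592.3
10173.0 = 198.488 T
T = 51.25 °C

T_f = 51.3 °C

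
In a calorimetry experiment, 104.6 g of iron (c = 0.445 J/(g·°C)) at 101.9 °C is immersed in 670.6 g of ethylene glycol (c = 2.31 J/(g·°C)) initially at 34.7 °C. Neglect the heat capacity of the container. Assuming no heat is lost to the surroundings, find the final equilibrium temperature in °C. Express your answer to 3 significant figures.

T_f = 36.7 °C

Heat lost by iron = heat gained by ethylene glycol.
(104.6)(0.445)(101.9 − T) = (670.6)(2.31)(T − 34.7)
46.547 (101.9 − T) = 1549.086 (T − 34.7)
4743.1 − 46.547 T = 1549.086 T − 53753
58496.1 = 1595.633 T
T = 36.66 °C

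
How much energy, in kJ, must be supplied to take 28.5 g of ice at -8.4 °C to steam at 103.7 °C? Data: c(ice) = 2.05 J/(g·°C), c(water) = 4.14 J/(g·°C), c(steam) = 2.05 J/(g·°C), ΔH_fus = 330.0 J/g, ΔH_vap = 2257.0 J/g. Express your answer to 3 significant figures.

q1 (heat ice -8.4→0.0 °C): 28.5 × 2.05 × 8.4 = 491 J
q2 (melt at 0 °C): 28.5 × 330.0 = 9405 J
q3 (heat water 0.0→100.0 °C): 28.5 × 4.14 × 100.0 = 11799 J
q4 (vaporize at 100 °C): 28.5 × 2257.0 = 64325 J
q5 (heat steam 100.0→103.7 °C): 28.5 × 2.05 × 3.7 = 216 J
Total: 491 + 9405 + 11799 + 64325 + 216 = 86236 J = 86.2 kJ

q = 86.2 kJ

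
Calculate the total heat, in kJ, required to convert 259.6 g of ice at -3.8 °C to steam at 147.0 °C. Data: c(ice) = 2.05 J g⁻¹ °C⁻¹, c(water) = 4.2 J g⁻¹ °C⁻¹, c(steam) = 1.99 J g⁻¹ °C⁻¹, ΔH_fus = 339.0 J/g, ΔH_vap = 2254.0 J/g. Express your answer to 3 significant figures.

q1 (heat ice -3.8→0.0 °C): 259.6 × 2.05 × 3.8 = 2022 J
q2 (melt at 0 °C): 259.6 × 339.0 = 88004 J
q3 (heat water 0.0→100.0 °C): 259.6 × 4.2 × 100.0 = 109032 J
q4 (vaporize at 100 °C): 259.6 × 2254.0 = 585138 J
q5 (heat steam 100.0→147.0 °C): 259.6 × 1.99 × 47.0 = 24280 J
Total: 2022 + 88004 + 109032 + 585138 + 24280 = 808476 J = 808 kJ

q = 808 kJ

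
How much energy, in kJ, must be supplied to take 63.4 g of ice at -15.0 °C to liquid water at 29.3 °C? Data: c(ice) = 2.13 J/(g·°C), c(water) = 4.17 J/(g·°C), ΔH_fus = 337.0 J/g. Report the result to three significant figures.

q = 31.1 kJ

q1 (heat ice -15.0→0.0 °C): 63.4 × 2.13 × 15.0 = 2026 J
q2 (melt at 0 °C): 63.4 × 337.0 = 21366 J
q3 (heat water 0.0→29.3 °C): 63.4 × 4.17 × 29.3 = 7746 J
Total: 2026 + 21366 + 7746 = 31138 J = 31.1 kJ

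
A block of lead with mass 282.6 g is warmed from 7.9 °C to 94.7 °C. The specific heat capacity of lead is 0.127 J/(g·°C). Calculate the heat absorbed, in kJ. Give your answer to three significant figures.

q = 3.12 kJ

q = m c ΔT = 282.6 × 0.127 × (94.7 − 7.9)
q = 282.6 × 0.127 × 86.8 = 3115 J = 3.12 kJ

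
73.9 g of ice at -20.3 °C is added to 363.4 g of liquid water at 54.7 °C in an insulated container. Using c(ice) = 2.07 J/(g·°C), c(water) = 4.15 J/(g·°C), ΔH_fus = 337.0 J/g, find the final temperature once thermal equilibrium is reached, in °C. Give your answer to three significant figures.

T_f = 30.0 °C

Heat to bring ice to 0 °C and melt it: q₁ = 73.9×2.07×20.3 + 73.9×337.0 = 28010 J
Heat the water can supply cooling to 0 °C: 363.4×4.15×54.7 = 82493.6 J > q₁, so all ice melts.
Energy balance: 363.4×4.15×(54.7 − T) = 28010 + 73.9×4.15×(T − 0)
1508.11(54.7 − T) = 28010 + 306.685 T
82493.6 − 28010 = 1814.795 T
T = 54483.6 / 1814.795 = 30.02 °C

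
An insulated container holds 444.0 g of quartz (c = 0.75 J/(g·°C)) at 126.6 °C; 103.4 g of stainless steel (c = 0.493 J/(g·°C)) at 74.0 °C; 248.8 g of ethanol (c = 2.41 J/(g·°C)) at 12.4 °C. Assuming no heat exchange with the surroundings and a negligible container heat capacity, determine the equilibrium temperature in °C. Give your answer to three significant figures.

T_f = 54.3 °C

Σ mᵢcᵢ(T − Tᵢ) = 0  ⇒  T = Σ mᵢcᵢTᵢ / Σ mᵢcᵢ
Σ mᵢcᵢ = 444.0×0.75 + 103.4×0.493 + 248.8×2.41 = 983.5842
Σ mᵢcᵢTᵢ = 333×126.6 + 50.9762×74.0 + 599.608×12.4 = 53365
T = 53365 / 983.5842 = 54.26 °C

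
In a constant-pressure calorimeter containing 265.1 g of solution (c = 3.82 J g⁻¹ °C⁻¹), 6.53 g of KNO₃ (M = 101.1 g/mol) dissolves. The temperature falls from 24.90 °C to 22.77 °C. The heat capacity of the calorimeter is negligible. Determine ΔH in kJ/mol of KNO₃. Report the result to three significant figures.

|ΔT| = |22.77 − 24.90| = 2.13 °C
|q_surr| = (265.1 × 3.82) × 2.13 = 1012.682 × 2.13 = 2157 J
n(KNO₃) = 6.53 / 101.1 = 0.06459 mol
Temperature fell, so q_rxn = +|q_surr| = 2.157 kJ
ΔH = q_rxn / n = 33.40 kJ/mol

ΔH = 33.4 kJ/mol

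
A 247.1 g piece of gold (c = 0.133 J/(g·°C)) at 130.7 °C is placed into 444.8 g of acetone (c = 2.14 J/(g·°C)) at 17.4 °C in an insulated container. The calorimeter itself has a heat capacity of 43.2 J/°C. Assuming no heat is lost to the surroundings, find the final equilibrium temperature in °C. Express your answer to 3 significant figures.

T_f = 21.0 °C

Heat lost by gold = heat gained by acetone + calorimeter.
(247.1)(0.133)(130.7 − T) = [(444.8)(2.14) + 43.2](T − 17.4)
32.8643 (130.7 − T) = 995.072 (T − 17.4)
4295.4 − 32.8643 T = 995.072 T − 17314
21609.4 = 1027.9363 T
T = 21.02 °C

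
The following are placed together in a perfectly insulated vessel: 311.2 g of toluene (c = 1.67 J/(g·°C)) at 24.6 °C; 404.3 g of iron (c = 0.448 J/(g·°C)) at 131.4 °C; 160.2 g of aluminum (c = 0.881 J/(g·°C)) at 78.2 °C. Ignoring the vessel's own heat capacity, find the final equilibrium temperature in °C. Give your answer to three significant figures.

T_f = 56.6 °C

Σ mᵢcᵢ(T − Tᵢ) = 0  ⇒  T = Σ mᵢcᵢTᵢ / Σ mᵢcᵢ
Σ mᵢcᵢ = 311.2×1.67 + 404.3×0.448 + 160.2×0.881 = 841.9666
Σ mᵢcᵢTᵢ = 519.704×24.6 + 181.1264×131.4 + 141.1362×78.2 = 47622
T = 47622 / 841.9666 = 56.56 °C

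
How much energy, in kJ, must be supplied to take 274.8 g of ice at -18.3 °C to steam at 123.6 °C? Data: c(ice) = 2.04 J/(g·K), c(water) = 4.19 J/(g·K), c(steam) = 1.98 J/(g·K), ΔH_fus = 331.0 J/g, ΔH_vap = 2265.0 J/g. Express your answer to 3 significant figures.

q = 852 kJ

q1 (heat ice -18.3→0.0 °C): 274.8 × 2.04 × 18.3 = 10259 J
q2 (melt at 0 °C): 274.8 × 331.0 = 90959 J
q3 (heat water 0.0→100.0 °C): 274.8 × 4.19 × 100.0 = 115141 J
q4 (vaporize at 100 °C): 274.8 × 2265.0 = 622422 J
q5 (heat steam 100.0→123.6 °C): 274.8 × 1.98 × 23.6 = 12841 J
Total: 10259 + 90959 + 115141 + 622422 + 12841 = 851622 J = 852 kJ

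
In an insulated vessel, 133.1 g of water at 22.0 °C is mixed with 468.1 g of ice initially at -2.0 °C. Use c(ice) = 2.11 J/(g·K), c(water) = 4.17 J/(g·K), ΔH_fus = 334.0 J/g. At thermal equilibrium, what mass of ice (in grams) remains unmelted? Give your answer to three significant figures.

Heat to warm all ice to 0 °C: 468.1×2.11×2.0 = 1975.4 J
Heat released by water cooling to 0 °C: 133.1×4.17×22.0 = 12211 J
12211 J < 1975.4 + 468.1×334.0 = 158320.8 J, so not all ice melts; final T = 0 °C.
Heat left for melting: 12211 − 1975.4 = 10235.6 J
Mass melted = 10235.6 / 334.0 = 30.65 g
Ice remaining = 468.1 − 30.65 = 437.45 g

m_ice remaining = 437 g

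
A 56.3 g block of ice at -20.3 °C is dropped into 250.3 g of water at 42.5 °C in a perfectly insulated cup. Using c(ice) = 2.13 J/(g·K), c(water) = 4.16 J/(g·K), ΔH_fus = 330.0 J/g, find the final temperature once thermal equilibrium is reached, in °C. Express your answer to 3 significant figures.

Heat to bring ice to 0 °C and melt it: q₁ = 56.3×2.13×20.3 + 56.3×330.0 = 21013 J
Heat the water can supply cooling to 0 °C: 250.3×4.16×42.5 = 44253.0 J > q₁, so all ice melts.
Energy balance: 250.3×4.16×(42.5 − T) = 21013 + 56.3×4.16×(T − 0)
1041.248(42.5 − T) = 21013 + 234.208 T
44253.0 − 21013 = 1275.456 T
T = 23240.0 / 1275.456 = 18.22 °C

T_f = 18.2 °C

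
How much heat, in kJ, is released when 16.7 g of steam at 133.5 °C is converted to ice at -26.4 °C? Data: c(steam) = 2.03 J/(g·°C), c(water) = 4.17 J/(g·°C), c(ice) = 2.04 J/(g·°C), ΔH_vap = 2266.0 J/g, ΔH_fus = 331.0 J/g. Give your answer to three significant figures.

q = 52.4 kJ

q1 (cool steam 133.5→100 °C): 16.7 × 2.03 × 33.5 = 1136 J
q2 (condense at 100 °C): 16.7 × 2266.0 = 37842 J
q3 (cool water 100→0 °C): 16.7 × 4.17 × 100.0 = 6964 J
q4 (freeze at 0 °C): 16.7 × 331.0 = 5528 J
q5 (cool ice 0→-26.4 °C): 16.7 × 2.04 × 26.4 = 899 J
Total: 1136 + 37842 + 6964 + 5528 + 899 = 52369 J = 52.4 kJ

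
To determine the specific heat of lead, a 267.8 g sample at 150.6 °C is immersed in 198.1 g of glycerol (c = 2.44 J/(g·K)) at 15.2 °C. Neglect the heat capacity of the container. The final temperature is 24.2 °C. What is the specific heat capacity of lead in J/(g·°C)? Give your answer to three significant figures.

c = 0.129 J/(g·°C)

q_gained = (198.1 × 2.44) × (24.2 − 15.2) = 4350 J
q_lost = 267.8 × c × (150.6 − 24.2) = 33849.92 c
Set equal: c = 4350 / 33849.92 = 0.129 J/(g·°C)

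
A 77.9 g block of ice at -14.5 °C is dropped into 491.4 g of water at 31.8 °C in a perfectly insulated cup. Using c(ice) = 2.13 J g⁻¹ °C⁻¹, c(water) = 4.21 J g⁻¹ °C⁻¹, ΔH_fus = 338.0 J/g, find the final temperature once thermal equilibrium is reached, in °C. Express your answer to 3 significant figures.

Heat to bring ice to 0 °C and melt it: q₁ = 77.9×2.13×14.5 + 77.9×338.0 = 28736 J
Heat the water can supply cooling to 0 °C: 491.4×4.21×31.8 = 65787.6 J > q₁, so all ice melts.
Energy balance: 491.4×4.21×(31.8 − T) = 28736 + 77.9×4.21×(T − 0)
2068.794(31.8 − T) = 28736 + 327.959 T
65787.6 − 28736 = 2396.753 T
T = 37051.6 / 2396.753 = 15.46 °C

T_f = 15.5 °C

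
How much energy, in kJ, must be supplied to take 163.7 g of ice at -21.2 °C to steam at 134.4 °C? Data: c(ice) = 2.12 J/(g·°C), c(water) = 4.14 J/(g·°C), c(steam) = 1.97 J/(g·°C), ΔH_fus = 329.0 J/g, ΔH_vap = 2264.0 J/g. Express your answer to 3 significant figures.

q1 (heat ice -21.2→0.0 °C): 163.7 × 2.12 × 21.2 = 7357 J
q2 (melt at 0 °C): 163.7 × 329.0 = 53857 J
q3 (heat water 0.0→100.0 °C): 163.7 × 4.14 × 100.0 = 67772 J
q4 (vaporize at 100 °C): 163.7 × 2264.0 = 370617 J
q5 (heat steam 100.0→134.4 °C): 163.7 × 1.97 × 34.4 = 11094 J
Total: 7357 + 53857 + 67772 + 370617 + 11094 = 510697 J = 511 kJ

q = 511 kJ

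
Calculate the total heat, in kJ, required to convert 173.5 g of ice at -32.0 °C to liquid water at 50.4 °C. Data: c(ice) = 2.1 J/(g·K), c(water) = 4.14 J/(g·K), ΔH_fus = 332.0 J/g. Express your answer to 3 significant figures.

q = 105 kJ

q1 (heat ice -32.0→0.0 °C): 173.5 × 2.1 × 32.0 = 11659 J
q2 (melt at 0 °C): 173.5 × 332.0 = 57602 J
q3 (heat water 0.0→50.4 °C): 173.5 × 4.14 × 50.4 = 36202 J
Total: 11659 + 57602 + 36202 = 105463 J = 105 kJ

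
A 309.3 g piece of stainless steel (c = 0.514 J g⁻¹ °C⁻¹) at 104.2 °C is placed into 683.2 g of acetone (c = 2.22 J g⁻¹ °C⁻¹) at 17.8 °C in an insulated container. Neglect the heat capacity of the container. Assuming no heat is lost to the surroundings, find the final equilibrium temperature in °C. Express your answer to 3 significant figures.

T_f = 26.0 °C

Heat lost by stainless steel = heat gained by acetone.
(309.3)(0.514)(104.2 − T) = (683.2)(2.22)(T − 17.8)
158.9802 (104.2 − T) = 1516.704 (T − 17.8)
16566 − 158.9802 T = 1516.704 T − 26997
43563 = 1675.6842 T
T = 26.00 °C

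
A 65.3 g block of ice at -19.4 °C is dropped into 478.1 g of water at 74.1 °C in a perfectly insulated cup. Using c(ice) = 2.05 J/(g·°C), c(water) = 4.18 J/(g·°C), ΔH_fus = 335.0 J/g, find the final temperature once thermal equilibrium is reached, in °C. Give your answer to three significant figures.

Heat to bring ice to 0 °C and melt it: q₁ = 65.3×2.05×19.4 + 65.3×335.0 = 24472 J
Heat the water can supply cooling to 0 °C: 478.1×4.18×74.1 = 148086 J > q₁, so all ice melts.
Energy balance: 478.1×4.18×(74.1 − T) = 24472 + 65.3×4.18×(T − 0)
1998.458(74.1 − T) = 24472 + 272.954 T
148086 − 24472 = 2271.412 T
T = 123614 / 2271.412 = 54.42 °C

T_f = 54.4 °C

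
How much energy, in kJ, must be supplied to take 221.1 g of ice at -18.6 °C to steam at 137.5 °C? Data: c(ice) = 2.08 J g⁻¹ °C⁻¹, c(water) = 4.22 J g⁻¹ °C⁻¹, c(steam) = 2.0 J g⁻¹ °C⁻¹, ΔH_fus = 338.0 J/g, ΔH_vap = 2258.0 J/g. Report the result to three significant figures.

q1 (heat ice -18.6→0.0 °C): 221.1 × 2.08 × 18.6 = 8554 J
q2 (melt at 0 °C): 221.1 × 338.0 = 74732 J
q3 (heat water 0.0→100.0 °C): 221.1 × 4.22 × 100.0 = 93304 J
q4 (vaporize at 100 °C): 221.1 × 2258.0 = 499244 J
q5 (heat steam 100.0→137.5 °C): 221.1 × 2.0 × 37.5 = 16583 J
Total: 8554 + 74732 + 93304 + 499244 + 16583 = 692417 J = 692 kJ

q = 692 kJ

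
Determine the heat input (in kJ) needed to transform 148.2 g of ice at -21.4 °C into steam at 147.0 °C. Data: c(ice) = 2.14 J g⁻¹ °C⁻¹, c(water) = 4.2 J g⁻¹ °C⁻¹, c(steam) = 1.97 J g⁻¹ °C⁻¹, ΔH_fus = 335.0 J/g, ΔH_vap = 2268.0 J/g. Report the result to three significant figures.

q = 469 kJ

q1 (heat ice -21.4→0.0 °C): 148.2 × 2.14 × 21.4 = 6787 J
q2 (melt at 0 °C): 148.2 × 335.0 = 49647 J
q3 (heat water 0.0→100.0 °C): 148.2 × 4.2 × 100.0 = 62244 J
q4 (vaporize at 100 °C): 148.2 × 2268.0 = 336118 J
q5 (heat steam 100.0→147.0 °C): 148.2 × 1.97 × 47.0 = 13722 J
Total: 6787 + 49647 + 62244 + 336118 + 13722 = 468518 J = 469 kJ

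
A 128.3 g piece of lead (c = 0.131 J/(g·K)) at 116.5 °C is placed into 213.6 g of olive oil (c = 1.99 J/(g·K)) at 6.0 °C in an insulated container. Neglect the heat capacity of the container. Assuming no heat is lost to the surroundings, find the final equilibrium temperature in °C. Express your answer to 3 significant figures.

Heat lost by lead = heat gained by olive oil.
(128.3)(0.131)(116.5 − T) = (213.6)(1.99)(T − 6.0)
16.8073 (116.5 − T) = 425.064 (T − 6.0)
1958.1 − 16.8073 T = 425.064 T − 2550.4
4508.5 = 441.8713 T
T = 10.20 °C

T_f = 10.2 °C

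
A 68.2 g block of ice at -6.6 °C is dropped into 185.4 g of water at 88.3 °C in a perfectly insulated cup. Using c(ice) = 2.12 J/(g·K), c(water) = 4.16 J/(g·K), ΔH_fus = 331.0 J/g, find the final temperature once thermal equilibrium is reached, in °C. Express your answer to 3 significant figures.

T_f = 42.3 °C

Heat to bring ice to 0 °C and melt it: q₁ = 68.2×2.12×6.6 + 68.2×331.0 = 23528 J
Heat the water can supply cooling to 0 °C: 185.4×4.16×88.3 = 68102.6 J > q₁, so all ice melts.
Energy balance: 185.4×4.16×(88.3 − T) = 23528 + 68.2×4.16×(T − 0)
771.264(88.3 − T) = 23528 + 283.712 T
68102.6 − 23528 = 1054.976 T
T = 44574.6 / 1054.976 = 42.25 °C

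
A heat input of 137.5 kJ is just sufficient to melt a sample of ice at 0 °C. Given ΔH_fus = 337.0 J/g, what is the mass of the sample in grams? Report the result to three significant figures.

m = 408 g

m = q / ΔH_fus = 137500 J / 337.0 J/g = 408 g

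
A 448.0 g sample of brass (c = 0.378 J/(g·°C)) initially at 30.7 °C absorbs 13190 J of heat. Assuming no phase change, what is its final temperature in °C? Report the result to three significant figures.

ΔT = q / (m c) = 13190 / (448.0 × 0.378) = 77.89 °C
T_f = 30.7 + 77.89 = 108.59 °C

T_f = 109 °C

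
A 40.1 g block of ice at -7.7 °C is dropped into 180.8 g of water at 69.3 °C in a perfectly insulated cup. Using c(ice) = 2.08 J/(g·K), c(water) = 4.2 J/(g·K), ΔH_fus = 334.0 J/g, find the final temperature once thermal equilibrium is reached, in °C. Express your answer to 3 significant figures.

T_f = 41.6 °C

Heat to bring ice to 0 °C and melt it: q₁ = 40.1×2.08×7.7 + 40.1×334.0 = 14036 J
Heat the water can supply cooling to 0 °C: 180.8×4.2×69.3 = 52623.6 J > q₁, so all ice melts.
Energy balance: 180.8×4.2×(69.3 − T) = 14036 + 40.1×4.2×(T − 0)
759.36(69.3 − T) = 14036 + 168.42 T
52623.6 − 14036 = 927.78 T
T = 38587.6 / 927.78 = 41.59 °C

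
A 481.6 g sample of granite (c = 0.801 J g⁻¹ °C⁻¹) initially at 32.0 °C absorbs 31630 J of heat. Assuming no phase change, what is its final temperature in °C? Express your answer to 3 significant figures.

T_f = 114 °C

ΔT = q / (m c) = 31630 / (481.6 × 0.801) = 81.99 °C
T_f = 32.0 + 81.99 = 113.99 °C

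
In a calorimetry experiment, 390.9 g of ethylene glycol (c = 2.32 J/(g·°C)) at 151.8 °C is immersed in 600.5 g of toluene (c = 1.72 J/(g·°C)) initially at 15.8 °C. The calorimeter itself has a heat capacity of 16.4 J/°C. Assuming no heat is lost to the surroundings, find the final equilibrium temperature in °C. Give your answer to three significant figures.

Heat lost by ethylene glycol = heat gained by toluene + calorimeter.
(390.9)(2.32)(151.8 − T) = [(600.5)(1.72) + 16.4](T − 15.8)
906.888 (151.8 − T) = 1049.26 (T − 15.8)
137670 − 906.888 T = 1049.26 T − 16578
154248 = 1956.148 T
T = 78.85 °C

T_f = 78.9 °C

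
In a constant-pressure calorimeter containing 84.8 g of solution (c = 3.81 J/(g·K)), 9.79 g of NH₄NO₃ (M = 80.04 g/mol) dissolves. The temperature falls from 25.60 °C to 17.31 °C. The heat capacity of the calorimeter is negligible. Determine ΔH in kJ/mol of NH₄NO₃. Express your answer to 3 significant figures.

ΔH = 21.9 kJ/mol

|ΔT| = |17.31 − 25.60| = 8.29 °C
|q_surr| = (84.8 × 3.81) × 8.29 = 323.088 × 8.29 = 2678 J
n(NH₄NO₃) = 9.79 / 80.04 = 0.1223 mol
Temperature fell, so q_rxn = +|q_surr| = 2.678 kJ
ΔH = q_rxn / n = 21.90 kJ/mol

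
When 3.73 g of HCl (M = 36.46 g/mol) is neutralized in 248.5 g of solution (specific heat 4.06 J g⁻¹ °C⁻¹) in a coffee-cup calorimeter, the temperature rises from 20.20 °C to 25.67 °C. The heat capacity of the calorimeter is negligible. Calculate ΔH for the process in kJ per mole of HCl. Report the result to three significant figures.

|ΔT| = |25.67 − 20.20| = 5.47 °C
|q_surr| = (248.5 × 4.06) × 5.47 = 1008.91 × 5.47 = 5519 J
n(HCl) = 3.73 / 36.46 = 0.1023 mol
Temperature rose, so q_rxn = −|q_surr| = -5.519 kJ
ΔH = q_rxn / n = -53.949 kJ/mol

ΔH = -53.9 kJ/mol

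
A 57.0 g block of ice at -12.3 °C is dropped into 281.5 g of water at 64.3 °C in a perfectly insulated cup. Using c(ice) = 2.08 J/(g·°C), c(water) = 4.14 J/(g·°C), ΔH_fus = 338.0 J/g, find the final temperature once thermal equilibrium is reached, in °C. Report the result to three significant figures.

Heat to bring ice to 0 °C and melt it: q₁ = 57.0×2.08×12.3 + 57.0×338.0 = 20724 J
Heat the water can supply cooling to 0 °C: 281.5×4.14×64.3 = 74935.9 J > q₁, so all ice melts.
Energy balance: 281.5×4.14×(64.3 − T) = 20724 + 57.0×4.14×(T − 0)
1165.41(64.3 − T) = 20724 + 235.98 T
74935.9 − 20724 = 1401.39 T
T = 54211.9 / 1401.39 = 38.68 °C

T_f = 38.7 °C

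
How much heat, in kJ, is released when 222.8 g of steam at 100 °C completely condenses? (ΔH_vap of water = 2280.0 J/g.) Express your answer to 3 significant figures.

q = m × ΔH_vap = 222.8 × 2280.0 = 508000 J = 508 kJ

q = 508 kJ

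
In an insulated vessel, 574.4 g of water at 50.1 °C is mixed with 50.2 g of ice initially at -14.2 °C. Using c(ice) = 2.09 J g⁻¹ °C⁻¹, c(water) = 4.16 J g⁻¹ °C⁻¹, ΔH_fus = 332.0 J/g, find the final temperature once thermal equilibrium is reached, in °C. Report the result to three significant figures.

Heat to bring ice to 0 °C and melt it: q₁ = 50.2×2.09×14.2 + 50.2×332.0 = 18156 J
Heat the water can supply cooling to 0 °C: 574.4×4.16×50.1 = 119714 J > q₁, so all ice melts.
Energy balance: 574.4×4.16×(50.1 − T) = 18156 + 50.2×4.16×(T − 0)
2389.504(50.1 − T) = 18156 + 208.832 T
119714 − 18156 = 2598.336 T
T = 101558 / 2598.336 = 39.09 °C

T_f = 39.1 °C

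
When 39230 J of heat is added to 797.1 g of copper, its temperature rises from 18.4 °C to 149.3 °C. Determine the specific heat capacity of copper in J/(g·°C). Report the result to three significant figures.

c = q / (m ΔT) = 39230 / (797.1 × 130.9)
c = 39230 / 104340.39 = 0.376 J/(g·°C)

c = 0.376 J/(g·°C)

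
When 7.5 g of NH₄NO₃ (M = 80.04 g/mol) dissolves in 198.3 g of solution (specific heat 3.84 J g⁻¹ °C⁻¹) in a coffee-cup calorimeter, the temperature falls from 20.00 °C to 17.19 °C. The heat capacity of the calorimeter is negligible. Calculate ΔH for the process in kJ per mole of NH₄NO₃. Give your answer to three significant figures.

|ΔT| = |17.19 − 20.00| = 2.81 °C
|q_surr| = (198.3 × 3.84) × 2.81 = 761.472 × 2.81 = 2140 J
n(NH₄NO₃) = 7.5 / 80.04 = 0.09370 mol
Temperature fell, so q_rxn = +|q_surr| = 2.140 kJ
ΔH = q_rxn / n = 22.84 kJ/mol

ΔH = 22.8 kJ/mol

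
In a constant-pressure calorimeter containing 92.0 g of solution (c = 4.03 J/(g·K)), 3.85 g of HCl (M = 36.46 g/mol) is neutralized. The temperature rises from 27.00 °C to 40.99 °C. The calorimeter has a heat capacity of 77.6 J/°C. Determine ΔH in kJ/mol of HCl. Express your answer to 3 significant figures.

ΔH = -59.4 kJ/mol

|ΔT| = |40.99 − 27.00| = 13.99 °C
|q_surr| = (92.0 × 4.03 + 77.6) × 13.99 = 448.36 × 13.99 = 6273 J
n(HCl) = 3.85 / 36.46 = 0.1056 mol
Temperature rose, so q_rxn = −|q_surr| = -6.273 kJ
ΔH = q_rxn / n = -59.40 kJ/mol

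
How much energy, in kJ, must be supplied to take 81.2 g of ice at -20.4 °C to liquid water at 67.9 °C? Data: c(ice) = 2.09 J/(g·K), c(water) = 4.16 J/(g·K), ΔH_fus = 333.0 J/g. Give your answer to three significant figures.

q = 53.4 kJ

q1 (heat ice -20.4→0.0 °C): 81.2 × 2.09 × 20.4 = 3462 J
q2 (melt at 0 °C): 81.2 × 333.0 = 27040 J
q3 (heat water 0.0→67.9 °C): 81.2 × 4.16 × 67.9 = 22936 J
Total: 3462 + 27040 + 22936 = 53438 J = 53.4 kJ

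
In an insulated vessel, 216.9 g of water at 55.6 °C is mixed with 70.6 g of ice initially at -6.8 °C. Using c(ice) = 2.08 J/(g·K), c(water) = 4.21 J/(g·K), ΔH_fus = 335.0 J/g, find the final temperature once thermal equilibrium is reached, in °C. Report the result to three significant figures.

Heat to bring ice to 0 °C and melt it: q₁ = 70.6×2.08×6.8 + 70.6×335.0 = 24650 J
Heat the water can supply cooling to 0 °C: 216.9×4.21×55.6 = 50771.1 J > q₁, so all ice melts.
Energy balance: 216.9×4.21×(55.6 − T) = 24650 + 70.6×4.21×(T − 0)
913.149(55.6 − T) = 24650 + 297.226 T
50771.1 − 24650 = 1210.375 T
T = 26121.1 / 1210.375 = 21.58 °C

T_f = 21.6 °C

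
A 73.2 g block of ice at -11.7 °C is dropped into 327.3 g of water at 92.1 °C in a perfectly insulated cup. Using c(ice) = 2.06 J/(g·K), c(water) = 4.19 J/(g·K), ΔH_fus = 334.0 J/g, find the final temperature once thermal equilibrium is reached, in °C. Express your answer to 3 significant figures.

T_f = 59.6 °C

Heat to bring ice to 0 °C and melt it: q₁ = 73.2×2.06×11.7 + 73.2×334.0 = 26213 J
Heat the water can supply cooling to 0 °C: 327.3×4.19×92.1 = 126305 J > q₁, so all ice melts.
Energy balance: 327.3×4.19×(92.1 − T) = 26213 + 73.2×4.19×(T − 0)
1371.387(92.1 − T) = 26213 + 306.708 T
126305 − 26213 = 1678.095 T
T = 100092 / 1678.095 = 59.646 °C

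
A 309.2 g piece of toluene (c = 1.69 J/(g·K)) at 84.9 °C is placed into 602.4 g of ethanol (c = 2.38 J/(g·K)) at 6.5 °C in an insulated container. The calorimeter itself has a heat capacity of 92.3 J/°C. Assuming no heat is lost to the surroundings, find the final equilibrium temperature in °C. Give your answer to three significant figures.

Heat lost by toluene = heat gained by ethanol + calorimeter.
(309.2)(1.69)(84.9 − T) = [(602.4)(2.38) + 92.3](T − 6.5)
522.548 (84.9 − T) = 1526.012 (T − 6.5)
44364 − 522.548 T = 1526.012 T − 9919.1
54283.1 = 2048.560 T
T = 26.50 °C

T_f = 26.5 °C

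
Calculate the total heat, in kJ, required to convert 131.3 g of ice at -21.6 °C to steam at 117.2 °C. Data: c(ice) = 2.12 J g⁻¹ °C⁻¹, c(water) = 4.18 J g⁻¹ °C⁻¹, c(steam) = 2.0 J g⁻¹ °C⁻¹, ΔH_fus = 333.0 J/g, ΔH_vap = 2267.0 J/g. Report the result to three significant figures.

q1 (heat ice -21.6→0.0 °C): 131.3 × 2.12 × 21.6 = 6012 J
q2 (melt at 0 °C): 131.3 × 333.0 = 43723 J
q3 (heat water 0.0→100.0 °C): 131.3 × 4.18 × 100.0 = 54883 J
q4 (vaporize at 100 °C): 131.3 × 2267.0 = 297657 J
q5 (heat steam 100.0→117.2 °C): 131.3 × 2.0 × 17.2 = 4517 J
Total: 6012 + 43723 + 54883 + 297657 + 4517 = 406792 J = 407 kJ

q = 407 kJ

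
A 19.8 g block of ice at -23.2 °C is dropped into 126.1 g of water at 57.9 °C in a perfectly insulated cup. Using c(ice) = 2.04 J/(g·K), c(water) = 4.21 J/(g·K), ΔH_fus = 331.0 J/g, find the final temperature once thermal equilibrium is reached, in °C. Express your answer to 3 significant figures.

T_f = 37.8 °C

Heat to bring ice to 0 °C and melt it: q₁ = 19.8×2.04×23.2 + 19.8×331.0 = 7490.9 J
Heat the water can supply cooling to 0 °C: 126.1×4.21×57.9 = 30738.0 J > q₁, so all ice melts.
Energy balance: 126.1×4.21×(57.9 − T) = 7490.9 + 19.8×4.21×(T − 0)
530.881(57.9 − T) = 7490.9 + 83.358 T
30738.0 − 7490.9 = 614.239 T
T = 23247.1 / 614.239 = 37.847 °C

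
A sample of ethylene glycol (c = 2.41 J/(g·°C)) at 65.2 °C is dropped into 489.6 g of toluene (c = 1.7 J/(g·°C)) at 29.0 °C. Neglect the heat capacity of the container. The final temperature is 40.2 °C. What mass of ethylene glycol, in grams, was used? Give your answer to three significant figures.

m = 155 g

q_gained = (489.6 × 1.7) × (40.2 − 29.0) = 9322 J
q_lost = m × 2.41 × (65.2 − 40.2) = 60.25 m
m = 9322 / 60.25 = 155 g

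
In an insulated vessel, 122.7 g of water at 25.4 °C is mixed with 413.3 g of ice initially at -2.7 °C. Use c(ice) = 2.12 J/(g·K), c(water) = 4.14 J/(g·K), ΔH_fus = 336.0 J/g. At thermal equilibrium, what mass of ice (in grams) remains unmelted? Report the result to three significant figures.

Heat to warm all ice to 0 °C: 413.3×2.12×2.7 = 2365.7 J
Heat released by water cooling to 0 °C: 122.7×4.14×25.4 = 12903 J
12903 J < 2365.7 + 413.3×336.0 = 141234.5 J, so not all ice melts; final T = 0 °C.
Heat left for melting: 12903 − 2365.7 = 10537.3 J
Mass melted = 10537.3 / 336.0 = 31.36 g
Ice remaining = 413.3 − 31.36 = 381.94 g

m_ice remaining = 382 g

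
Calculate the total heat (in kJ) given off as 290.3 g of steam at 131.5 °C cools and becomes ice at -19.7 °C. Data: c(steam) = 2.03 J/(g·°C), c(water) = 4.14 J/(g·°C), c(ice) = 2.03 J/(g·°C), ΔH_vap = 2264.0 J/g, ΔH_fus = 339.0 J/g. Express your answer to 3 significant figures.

q1 (cool steam 131.5→100 °C): 290.3 × 2.03 × 31.5 = 18563 J
q2 (condense at 100 °C): 290.3 × 2264.0 = 657239 J
q3 (cool water 100→0 °C): 290.3 × 4.14 × 100.0 = 120184 J
q4 (freeze at 0 °C): 290.3 × 339.0 = 98412 J
q5 (cool ice 0→-19.7 °C): 290.3 × 2.03 × 19.7 = 11609 J
Total: 18563 + 657239 + 120184 + 98412 + 11609 = 906007 J = 906 kJ

q = 906 kJ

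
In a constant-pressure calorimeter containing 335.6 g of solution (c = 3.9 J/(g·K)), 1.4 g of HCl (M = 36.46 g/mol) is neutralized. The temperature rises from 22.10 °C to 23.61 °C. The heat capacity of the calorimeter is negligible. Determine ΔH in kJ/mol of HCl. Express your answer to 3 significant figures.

ΔH = -51.5 kJ/mol

|ΔT| = |23.61 − 22.10| = 1.51 °C
|q_surr| = (335.6 × 3.9) × 1.51 = 1308.84 × 1.51 = 1976 J
n(HCl) = 1.4 / 36.46 = 0.03840 mol
Temperature rose, so q_rxn = −|q_surr| = -1.976 kJ
ΔH = q_rxn / n = -51.46 kJ/mol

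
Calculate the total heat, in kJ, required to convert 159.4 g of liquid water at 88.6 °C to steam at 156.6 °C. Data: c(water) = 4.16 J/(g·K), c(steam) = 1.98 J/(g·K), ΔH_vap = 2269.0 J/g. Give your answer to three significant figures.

q1 (heat water 88.6→100.0 °C): 159.4 × 4.16 × 11.4 = 7559 J
q2 (vaporize at 100 °C): 159.4 × 2269.0 = 361679 J
q3 (heat steam 100.0→156.6 °C): 159.4 × 1.98 × 56.6 = 17864 J
Total: 7559 + 361679 + 17864 = 387102 J = 387 kJ

q = 387 kJ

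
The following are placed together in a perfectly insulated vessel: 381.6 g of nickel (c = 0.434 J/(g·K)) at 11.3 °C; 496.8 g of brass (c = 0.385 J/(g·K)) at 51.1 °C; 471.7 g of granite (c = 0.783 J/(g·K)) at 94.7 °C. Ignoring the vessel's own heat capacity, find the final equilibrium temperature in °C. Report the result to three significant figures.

T_f = 64.2 °C

Σ mᵢcᵢ(T − Tᵢ) = 0  ⇒  T = Σ mᵢcᵢTᵢ / Σ mᵢcᵢ
Σ mᵢcᵢ = 381.6×0.434 + 496.8×0.385 + 471.7×0.783 = 726.2235
Σ mᵢcᵢTᵢ = 165.6144×11.3 + 191.268×51.1 + 369.3411×94.7 = 46622
T = 46622 / 726.2235 = 64.20 °C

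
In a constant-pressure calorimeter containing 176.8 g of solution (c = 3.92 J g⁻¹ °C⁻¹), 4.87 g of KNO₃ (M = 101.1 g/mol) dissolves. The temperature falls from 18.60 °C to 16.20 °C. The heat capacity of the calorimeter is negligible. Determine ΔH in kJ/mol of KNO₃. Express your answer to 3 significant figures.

ΔH = 34.5 kJ/mol

|ΔT| = |16.20 − 18.60| = 2.40 °C
|q_surr| = (176.8 × 3.92) × 2.40 = 693.056 × 2.40 = 1663 J
n(KNO₃) = 4.87 / 101.1 = 0.04817 mol
Temperature fell, so q_rxn = +|q_surr| = 1.663 kJ
ΔH = q_rxn / n = 34.52 kJ/mol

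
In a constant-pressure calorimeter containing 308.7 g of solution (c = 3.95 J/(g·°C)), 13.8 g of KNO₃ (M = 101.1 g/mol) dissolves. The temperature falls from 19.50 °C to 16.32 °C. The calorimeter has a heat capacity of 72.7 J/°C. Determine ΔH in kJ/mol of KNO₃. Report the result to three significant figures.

ΔH = 30.1 kJ/mol

|ΔT| = |16.32 − 19.50| = 3.18 °C
|q_surr| = (308.7 × 3.95 + 72.7) × 3.18 = 1292.065 × 3.18 = 4109 J
n(KNO₃) = 13.8 / 101.1 = 0.1365 mol
Temperature fell, so q_rxn = +|q_surr| = 4.109 kJ
ΔH = q_rxn / n = 30.10 kJ/mol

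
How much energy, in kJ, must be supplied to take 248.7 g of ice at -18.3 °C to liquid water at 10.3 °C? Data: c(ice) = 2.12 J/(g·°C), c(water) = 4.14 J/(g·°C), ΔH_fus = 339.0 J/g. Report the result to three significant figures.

q = 105 kJ

q1 (heat ice -18.3→0.0 °C): 248.7 × 2.12 × 18.3 = 9649 J
q2 (melt at 0 °C): 248.7 × 339.0 = 84309 J
q3 (heat water 0.0→10.3 °C): 248.7 × 4.14 × 10.3 = 10605 J
Total: 9649 + 84309 + 10605 = 104563 J = 105 kJ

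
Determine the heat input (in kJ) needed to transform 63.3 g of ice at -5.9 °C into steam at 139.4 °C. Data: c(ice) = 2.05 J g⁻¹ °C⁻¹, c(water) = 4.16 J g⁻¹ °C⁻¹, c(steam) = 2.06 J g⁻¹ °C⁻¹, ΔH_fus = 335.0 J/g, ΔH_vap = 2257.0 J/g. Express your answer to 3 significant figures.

q1 (heat ice -5.9→0.0 °C): 63.3 × 2.05 × 5.9 = 766 J
q2 (melt at 0 °C): 63.3 × 335.0 = 21206 J
q3 (heat water 0.0→100.0 °C): 63.3 × 4.16 × 100.0 = 26333 J
q4 (vaporize at 100 °C): 63.3 × 2257.0 = 142868 J
q5 (heat steam 100.0→139.4 °C): 63.3 × 2.06 × 39.4 = 5138 J
Total: 766 + 21206 + 26333 + 142868 + 5138 = 196311 J = 196 kJ

q = 196 kJ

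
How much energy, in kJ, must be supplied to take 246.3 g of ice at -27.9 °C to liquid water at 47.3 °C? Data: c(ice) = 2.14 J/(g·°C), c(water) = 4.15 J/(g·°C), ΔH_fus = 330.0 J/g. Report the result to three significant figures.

q = 144 kJ

q1 (heat ice -27.9→0.0 °C): 246.3 × 2.14 × 27.9 = 14706 J
q2 (melt at 0 °C): 246.3 × 330.0 = 81279 J
q3 (heat water 0.0→47.3 °C): 246.3 × 4.15 × 47.3 = 48347 J
Total: 14706 + 81279 + 48347 = 144332 J = 144 kJ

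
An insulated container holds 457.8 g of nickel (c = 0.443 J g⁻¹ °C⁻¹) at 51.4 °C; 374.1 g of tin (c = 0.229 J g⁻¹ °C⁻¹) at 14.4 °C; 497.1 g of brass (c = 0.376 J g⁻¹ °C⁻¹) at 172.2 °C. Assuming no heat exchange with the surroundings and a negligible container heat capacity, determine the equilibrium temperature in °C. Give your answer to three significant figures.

T_f = 92.2 °C

Σ mᵢcᵢ(T − Tᵢ) = 0  ⇒  T = Σ mᵢcᵢTᵢ / Σ mᵢcᵢ
Σ mᵢcᵢ = 457.8×0.443 + 374.1×0.229 + 497.1×0.376 = 475.3839
Σ mᵢcᵢTᵢ = 202.8054×51.4 + 85.6689×14.4 + 186.9096×172.2 = 43844
T = 43844 / 475.3839 = 92.23 °C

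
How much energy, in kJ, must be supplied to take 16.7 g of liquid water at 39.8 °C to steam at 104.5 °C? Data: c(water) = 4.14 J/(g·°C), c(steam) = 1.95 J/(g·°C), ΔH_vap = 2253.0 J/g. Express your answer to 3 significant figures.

q1 (heat water 39.8→100.0 °C): 16.7 × 4.14 × 60.2 = 4162 J
q2 (vaporize at 100 °C): 16.7 × 2253.0 = 37625 J
q3 (heat steam 100.0→104.5 °C): 16.7 × 1.95 × 4.5 = 147 J
Total: 4162 + 37625 + 147 = 41934 J = 41.9 kJ

q = 41.9 kJ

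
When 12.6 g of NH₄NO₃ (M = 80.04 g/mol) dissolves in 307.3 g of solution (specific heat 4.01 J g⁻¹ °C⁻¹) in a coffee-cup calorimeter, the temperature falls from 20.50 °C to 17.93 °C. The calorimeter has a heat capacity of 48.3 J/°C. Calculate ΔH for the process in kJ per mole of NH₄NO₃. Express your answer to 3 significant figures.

ΔH = 20.9 kJ/mol

|ΔT| = |17.93 − 20.50| = 2.57 °C
|q_surr| = (307.3 × 4.01 + 48.3) × 2.57 = 1280.573 × 2.57 = 3291 J
n(NH₄NO₃) = 12.6 / 80.04 = 0.1574 mol
Temperature fell, so q_rxn = +|q_surr| = 3.291 kJ
ΔH = q_rxn / n = 20.91 kJ/mol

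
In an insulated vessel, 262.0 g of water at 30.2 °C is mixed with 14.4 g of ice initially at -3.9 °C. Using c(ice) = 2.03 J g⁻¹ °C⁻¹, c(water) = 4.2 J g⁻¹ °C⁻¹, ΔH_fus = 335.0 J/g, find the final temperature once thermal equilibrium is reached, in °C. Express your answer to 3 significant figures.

Heat to bring ice to 0 °C and melt it: q₁ = 14.4×2.03×3.9 + 14.4×335.0 = 4938.0 J
Heat the water can supply cooling to 0 °C: 262.0×4.2×30.2 = 33232.1 J > q₁, so all ice melts.
Energy balance: 262.0×4.2×(30.2 − T) = 4938.0 + 14.4×4.2×(T − 0)
1100.4(30.2 − T) = 4938.0 + 60.48 T
33232.1 − 4938.0 = 1160.88 T
T = 28294.1 / 1160.88 = 24.37 °C

T_f = 24.4 °C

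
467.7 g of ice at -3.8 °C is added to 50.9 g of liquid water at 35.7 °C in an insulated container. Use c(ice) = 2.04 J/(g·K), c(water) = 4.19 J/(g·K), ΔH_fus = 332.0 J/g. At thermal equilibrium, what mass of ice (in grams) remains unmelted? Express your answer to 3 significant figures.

m_ice remaining = 456 g

Heat to warm all ice to 0 °C: 467.7×2.04×3.8 = 3625.6 J
Heat released by water cooling to 0 °C: 50.9×4.19×35.7 = 7613.8 J
7613.8 J < 3625.6 + 467.7×332.0 = 158902.0 J, so not all ice melts; final T = 0 °C.
Heat left for melting: 7613.8 − 3625.6 = 3988.2 J
Mass melted = 3988.2 / 332.0 = 12.01 g
Ice remaining = 467.7 − 12.01 = 455.69 g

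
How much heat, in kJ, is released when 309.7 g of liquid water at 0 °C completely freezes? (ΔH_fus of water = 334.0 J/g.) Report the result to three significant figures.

q = m × ΔH_fus = 309.7 × 334.0 = 103400 J = 103 kJ

q = 103 kJ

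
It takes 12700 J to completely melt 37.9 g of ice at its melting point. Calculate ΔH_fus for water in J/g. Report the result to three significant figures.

ΔH_fus = 335 J/g

ΔH_fus = q / m = 12700 / 37.9 = 335 J/g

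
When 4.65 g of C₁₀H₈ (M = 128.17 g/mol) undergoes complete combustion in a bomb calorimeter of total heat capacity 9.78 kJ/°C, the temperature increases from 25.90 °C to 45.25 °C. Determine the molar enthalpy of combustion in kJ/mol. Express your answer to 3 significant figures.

ΔT = 45.25 − 25.90 = 19.35 °C
q_cal = C_cal × ΔT = 9.78 × 19.35 = 189.243 kJ
n = 4.65 / 128.17 = 0.03628 mol
q_rxn = −q_cal = -189.243 kJ
ΔH = -189.243 / 0.03628 = -5216 kJ/mol

ΔH = -5220 kJ/mol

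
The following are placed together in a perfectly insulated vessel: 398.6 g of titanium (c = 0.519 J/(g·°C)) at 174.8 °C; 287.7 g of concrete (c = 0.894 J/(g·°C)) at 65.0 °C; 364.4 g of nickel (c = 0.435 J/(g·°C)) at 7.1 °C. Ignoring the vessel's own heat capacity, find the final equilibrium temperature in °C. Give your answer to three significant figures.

Σ mᵢcᵢ(T − Tᵢ) = 0  ⇒  T = Σ mᵢcᵢTᵢ / Σ mᵢcᵢ
Σ mᵢcᵢ = 398.6×0.519 + 287.7×0.894 + 364.4×0.435 = 622.5912
Σ mᵢcᵢTᵢ = 206.8734×174.8 + 257.2038×65.0 + 158.514×7.1 = 54005
T = 54005 / 622.5912 = 86.74 °C

T_f = 86.7 °C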